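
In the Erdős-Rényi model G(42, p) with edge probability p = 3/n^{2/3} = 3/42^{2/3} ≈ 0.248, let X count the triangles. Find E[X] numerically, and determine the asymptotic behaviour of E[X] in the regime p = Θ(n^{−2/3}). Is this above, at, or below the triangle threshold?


Number of potential triangles: C(42, 3) = 11480.
Each occurs with probability p³ ≈ (0.248)³ ≈ 1.53061e-02.
By linearity: E[X] = C(42, 3)·p³ ≈ 11480 · 1.53061e-02 ≈ 175.714.
Since α = 2/3 < 1, p = c/n^{2/3} ≫ 1/n is above the triangle threshold p ~ 1/n. Asymptotically E[X] ~ (c³/6)·n^{3(1−α)} = (3³/6)·n^{1} → ∞; triangles are abundant w.h.p.

E[X] ≈ 175.714; in regime p = Θ(1/n^{2/3}) E[X] diverges (above the triangle threshold p ~ 1/n).


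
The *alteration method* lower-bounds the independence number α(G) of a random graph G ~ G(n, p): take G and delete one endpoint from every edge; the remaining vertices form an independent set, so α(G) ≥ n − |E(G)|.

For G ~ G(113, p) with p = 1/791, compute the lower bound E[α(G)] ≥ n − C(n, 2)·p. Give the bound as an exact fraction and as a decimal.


E[|E(G)|] = C(113, 2)·p = 6328 · (1/791) = 8.
E[α(G)] ≥ n − E[|E(G)|] = 113 − 8 = 105.
Numerically: ≈ 105.000000.
(This is only a lower bound; the true E[α(G)] may be larger.)

E[α(G)] ≥ 105 ≈ 105.000000.


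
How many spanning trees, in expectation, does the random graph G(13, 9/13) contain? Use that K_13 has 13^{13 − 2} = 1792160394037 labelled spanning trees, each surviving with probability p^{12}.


K_13 has 13^{13 − 2} = 1792160394037 labelled spanning trees.
For each such spanning tree H, let X_H = 1 if all 12 edges of H are present in G. Then P[X_H = 1] = p^{12} = (9/13)^{12} = 282429536481/23298085122481.
Summing the indicators: E[X] = Σ_H E[X_H] = 1792160394037 · p^{12} = 1792160394037 · 282429536481/23298085122481 = 282429536481/13.
Numerically: E[X] ≈ 2.1725e+10.

E[X] = 1792160394037 · (9/13)^{12} = 282429536481/13 ≈ 2.1725e+10.


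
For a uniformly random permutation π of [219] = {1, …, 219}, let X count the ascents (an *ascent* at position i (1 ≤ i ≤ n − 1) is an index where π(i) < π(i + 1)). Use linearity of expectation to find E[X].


Write X = Σ X_I over i = 1, …, 218, with X_I the indicator of one ascent.
There are 218 indicators.
For each fixed i, the pair (π(i), π(i+1)) is a uniformly random ordered pair of distinct values from {1, …, 219}; by symmetry P[π(i) < π(i+1)] = 1/2.
By linearity: E[X] = 218 · (1/2) = (219 − 1) · (1/2) = 109 ≈ 109.0000.

E[X] = 109 = 109.0000.


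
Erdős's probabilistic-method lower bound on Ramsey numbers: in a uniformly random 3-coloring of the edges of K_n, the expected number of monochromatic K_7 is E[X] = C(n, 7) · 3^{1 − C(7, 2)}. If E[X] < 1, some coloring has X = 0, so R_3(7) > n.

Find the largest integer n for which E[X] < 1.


We need C(n, 7) · 3^{1 − 21} < 1, i.e. C(n, 7) < 3^{21 − 1} = 3486784401.
Check values of n near the boundary:
  n = 79: C(79, 7) = 2898753715; 2898753715 < 3486784401? YES
  n = 80: C(80, 7) = 3176716400; 3176716400 < 3486784401? YES
  n = 81: C(81, 7) = 3477216600; 3477216600 < 3486784401? YES
  n = 82: C(82, 7) = 3801756816; 3801756816 < 3486784401? NO
  n = 83: C(83, 7) = 4151918628; 4151918628 < 3486784401? NO
  n = 84: C(84, 7) = 4529365776; 4529365776 < 3486784401? NO
The largest n with C(n, 7) < 3486784401 is n = 81 (where E[X] = 42928600/43046721 ≈ 0.9972560). Hence R_3(7) > 81, i.e. R_3(7) ≥ 82.

Largest n = 81; hence R_3(7) > 81.


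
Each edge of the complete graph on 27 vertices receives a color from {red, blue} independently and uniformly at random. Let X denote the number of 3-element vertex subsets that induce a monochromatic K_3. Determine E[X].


Let X = Σ_S X_S over the C(27, 3) = 2925 subsets S of size 3, where X_S = 1 if the K_3 on S is monochromatic.
For a fixed S, the K_3 on S has C(3, 2) = 3 edges. P[all 3 edges red] = (1/2)^3, and likewise for blue, so P[monochromatic] = 2·(1/2)^3 = 2^{1 − 3} = 1/4.
By linearity of expectation: E[X] = C(27, 3) · 2^{1 − 3} = 2925 · 1/4 = 2925/4.
Numerically: E[X] ≈ 731.250000.

E[X] = C(27,3)·2^(1−C(3,2)) = 2925/4 ≈ 731.250000.


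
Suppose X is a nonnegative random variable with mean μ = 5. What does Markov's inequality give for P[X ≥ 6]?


μ = E[X] = 5, a = 6.
Markov: P[X ≥ 6] ≤ μ/a = (5)/6 = 5/6.
Numerically: ≈ 0.833333.
(Since a = 6 > μ = 5.000000, the bound 5/6 is < 1 and informative.)

P[X ≥ 6] ≤ 5/6 ≈ 0.833333.


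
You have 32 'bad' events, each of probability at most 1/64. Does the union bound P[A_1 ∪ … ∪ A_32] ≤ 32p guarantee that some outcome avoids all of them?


Union bound: P[∪_{i=1}^{32} A_i] ≤ Σ_i P[A_i] ≤ 32·p = 32·(1/64) = 1/2.
Numerically: 1/2 ≈ 0.500.
Is 1/2 < 1? YES.
Since P[∪ A_i] ≤ 1/2 < 1, the complement has P[∩ A_i^c] ≥ 1 − 1/2 = 1/2 > 0, so some outcome avoids every A_i.

32·p = 1/2 ≈ 0.500; existence CERTIFIED by the union bound.


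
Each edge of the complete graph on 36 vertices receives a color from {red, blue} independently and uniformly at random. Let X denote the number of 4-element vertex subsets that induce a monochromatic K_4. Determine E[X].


Let X = Σ_S X_S over the C(36, 4) = 58905 subsets S of size 4, where X_S = 1 if the K_4 on S is monochromatic.
For a fixed S, the K_4 on S has C(4, 2) = 6 edges. P[all 6 edges red] = (1/2)^6, and likewise for blue, so P[monochromatic] = 2·(1/2)^6 = 2^{1 − 6} = 1/32.
By linearity of expectation: E[X] = C(36, 4) · 2^{1 − 6} = 58905 · 1/32 = 58905/32.
Numerically: E[X] ≈ 1840.7812.

E[X] = C(36,4)·2^(1−C(4,2)) = 58905/32 ≈ 1840.7812.


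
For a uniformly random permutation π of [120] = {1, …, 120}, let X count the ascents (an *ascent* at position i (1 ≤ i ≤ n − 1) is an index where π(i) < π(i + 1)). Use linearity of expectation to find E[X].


Write X = Σ X_I over i = 1, …, 119, with X_I the indicator of one ascent.
There are 119 indicators.
For each fixed i, the pair (π(i), π(i+1)) is a uniformly random ordered pair of distinct values from {1, …, 120}; by symmetry P[π(i) < π(i+1)] = 1/2.
By linearity: E[X] = 119 · (1/2) = (120 − 1) · (1/2) = 119/2 ≈ 59.50000.

E[X] = 119/2 = 59.50000.


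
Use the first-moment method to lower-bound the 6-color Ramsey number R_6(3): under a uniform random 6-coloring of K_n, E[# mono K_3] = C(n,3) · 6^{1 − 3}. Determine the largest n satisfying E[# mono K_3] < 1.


We need C(n, 3) · 6^{1 − 3} < 1, i.e. C(n, 3) < 6^{3 − 1} = 36.
Check values of n near the boundary:
  n = 3: C(3, 3) = 1; 1 < 36? YES
  n = 4: C(4, 3) = 4; 4 < 36? YES
  n = 5: C(5, 3) = 10; 10 < 36? YES
  n = 6: C(6, 3) = 20; 20 < 36? YES
  n = 7: C(7, 3) = 35; 35 < 36? YES
  n = 8: C(8, 3) = 56; 56 < 36? NO
  n = 9: C(9, 3) = 84; 84 < 36? NO
The largest n with C(n, 3) < 36 is n = 7 (where E[X] = 35/36 ≈ 0.972). Hence R_6(3) > 7, i.e. R_6(3) ≥ 8.

Largest n = 7; hence R_6(3) > 7.


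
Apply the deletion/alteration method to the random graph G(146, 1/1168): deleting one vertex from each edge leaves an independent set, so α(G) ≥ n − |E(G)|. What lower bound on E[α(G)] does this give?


E[|E(G)|] = C(146, 2)·p = 10585 · (1/1168) = 145/16.
E[α(G)] ≥ n − E[|E(G)|] = 146 − 145/16 = 2191/16.
Numerically: ≈ 136.93750.
(This is only a lower bound; the true E[α(G)] may be larger.)

E[α(G)] ≥ 2191/16 ≈ 136.93750.


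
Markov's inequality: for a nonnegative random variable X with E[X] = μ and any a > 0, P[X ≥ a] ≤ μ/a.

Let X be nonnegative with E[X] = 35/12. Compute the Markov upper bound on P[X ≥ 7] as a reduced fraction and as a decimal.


μ = E[X] = 35/12, a = 7.
Markov: P[X ≥ 7] ≤ μ/a = (35/12)/7 = 5/12.
Numerically: ≈ 0.41667.
(Since a = 7 > μ = 2.91667, the bound 5/12 is < 1 and informative.)

P[X ≥ 7] ≤ 5/12 ≈ 0.41667.


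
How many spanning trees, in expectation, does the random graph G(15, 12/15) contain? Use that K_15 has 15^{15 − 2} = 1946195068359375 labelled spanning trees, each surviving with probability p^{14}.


K_15 has 15^{15 − 2} = 1946195068359375 labelled spanning trees.
For each such spanning tree H, let X_H = 1 if all 14 edges of H are present in G. Then P[X_H = 1] = p^{14} = (4/5)^{14} = 268435456/6103515625.
By linearity: E[X] = Σ_H E[X_H] = 1946195068359375 · p^{14} = 1946195068359375 · 268435456/6103515625 = 427972821516288/5.
Numerically: E[X] ≈ 8.55946e+13.

E[X] = 1946195068359375 · (4/5)^{14} = 427972821516288/5 ≈ 8.55946e+13.


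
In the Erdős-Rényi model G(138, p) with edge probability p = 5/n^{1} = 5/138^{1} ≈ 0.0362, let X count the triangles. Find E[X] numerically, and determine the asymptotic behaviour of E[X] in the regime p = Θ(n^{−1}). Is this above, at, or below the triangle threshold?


Number of potential triangles: C(138, 3) = 428536.
Each occurs with probability p³ ≈ (0.0362)³ ≈ 4.75634e-05.
By linearity: E[X] = C(138, 3)·p³ ≈ 428536 · 4.75634e-05 ≈ 20.383.
Here α = 1, so p = 5/n is exactly at the triangle threshold p ~ 1/n. Asymptotically E[X] → c³/6 = 5³/6 = 125/6 ≈ 20.833, a bounded constant. In this regime the triangle count is asymptotically Poisson(c³/6).

E[X] ≈ 20.383; in regime p = Θ(1/n^{1}) E[X] stays bounded (at the triangle threshold p ~ 1/n).


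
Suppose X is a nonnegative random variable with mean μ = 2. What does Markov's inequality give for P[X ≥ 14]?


μ = E[X] = 2, a = 14.
Markov: P[X ≥ 14] ≤ μ/a = (2)/14 = 1/7.
Numerically: ≈ 0.1429.
(Since a = 14 > μ = 2.0000, the bound 1/7 is < 1 and informative.)

P[X ≥ 14] ≤ 1/7 ≈ 0.1429.


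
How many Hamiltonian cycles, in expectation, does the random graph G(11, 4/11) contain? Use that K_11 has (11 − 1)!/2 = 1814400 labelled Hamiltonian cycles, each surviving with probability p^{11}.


K_11 has (11 − 1)!/2 = 1814400 labelled Hamiltonian cycles.
For each such Hamiltonian cycle H, let X_H = 1 if all 11 edges of H are present in G. Then P[X_H = 1] = p^{11} = (4/11)^{11} = 4194304/285311670611.
By linearity of expectation: E[X] = Σ_H E[X_H] = 1814400 · p^{11} = 1814400 · 4194304/285311670611 = 7610145177600/285311670611.
Numerically: E[X] ≈ 26.673.

E[X] = 1814400 · (4/11)^{11} = 7610145177600/285311670611 ≈ 26.673.


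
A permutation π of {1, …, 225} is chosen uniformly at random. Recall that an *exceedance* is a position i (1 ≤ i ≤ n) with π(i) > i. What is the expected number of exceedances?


Write X = Σ_{i=1}^{225} X_i, where X_i = 1_{π(i) > i}.
For each fixed i, π(i) is uniform over {1, …, 225} (marginal of a uniform permutation), so P[π(i) > i] = (n − i)/n. Summing: Σ_{i=1}^{225} (n − i)/n = (0 + 1 + … + 224)/225 = 225(225 − 1)/(2·225) = (225 − 1)/2.
Hence E[X] = Σ_{i=1}^{225} (225 − i)/225 = 112 ≈ 112.000000.

E[X] = 112 = 112.000000.


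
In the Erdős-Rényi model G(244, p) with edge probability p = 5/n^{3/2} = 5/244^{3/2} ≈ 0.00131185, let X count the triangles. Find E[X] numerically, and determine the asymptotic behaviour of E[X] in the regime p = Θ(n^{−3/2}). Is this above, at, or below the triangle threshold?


Number of potential triangles: C(244, 3) = 2391444.
Each occurs with probability p³ ≈ (0.00131185)³ ≈ 2.25764574e-09.
By linearity: E[X] = C(244, 3)·p³ ≈ 2391444 · 2.25764574e-09 ≈ 0.005399.
Since α = 3/2 > 1, p = c/n^{3/2} = o(1/n) is below the triangle threshold p ~ 1/n. Asymptotically E[X] ~ (c³/6)·n^{3(1−α)} = (5³/6)·n^{-1.5} → 0, so by Markov's inequality G has no triangles w.h.p.

E[X] ≈ 0.005399; in regime p = Θ(1/n^{3/2}) E[X] tends to 0 (below the triangle threshold p ~ 1/n).


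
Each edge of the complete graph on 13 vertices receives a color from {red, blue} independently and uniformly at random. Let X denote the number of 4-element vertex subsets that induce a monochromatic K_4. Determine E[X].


Let X = Σ_S X_S over the C(13, 4) = 715 subsets S of size 4, where X_S = 1 if the K_4 on S is monochromatic.
For a fixed S, the K_4 on S has C(4, 2) = 6 edges. P[all 6 edges red] = (1/2)^6, and likewise for blue, so P[monochromatic] = 2·(1/2)^6 = 2^{1 − 6} = 1/32.
Summing: E[X] = C(13, 4) · 2^{1 − 6} = 715 · 1/32 = 715/32.
Numerically: E[X] ≈ 22.344.

E[X] = C(13,4)·2^(1−C(4,2)) = 715/32 ≈ 22.344.


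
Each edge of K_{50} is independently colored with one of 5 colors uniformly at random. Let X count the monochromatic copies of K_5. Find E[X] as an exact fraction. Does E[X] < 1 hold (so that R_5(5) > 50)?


E[X] = C(50, 5) · 5^{1 − 10} = 2118760 · 5^{−9} = 2118760/1953125.
As a reduced fraction: E[X] = 423752/390625 ≈ 1.0848.
Is E[X] < 1? NO.
Since E[X] ≥ 1, the first-moment bound is inconclusive at n = 50; it does NOT by itself certify R_5(5) > 50.

E[X] = 423752/390625 ≈ 1.0848; E[X] ≥ 1; first-moment method inconclusive here.


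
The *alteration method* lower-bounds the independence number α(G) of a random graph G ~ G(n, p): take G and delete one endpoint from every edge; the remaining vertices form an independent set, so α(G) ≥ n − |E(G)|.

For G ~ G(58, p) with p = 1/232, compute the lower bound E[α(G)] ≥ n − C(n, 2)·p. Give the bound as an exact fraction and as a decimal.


E[|E(G)|] = C(58, 2)·p = 1653 · (1/232) = 57/8.
E[α(G)] ≥ n − E[|E(G)|] = 58 − 57/8 = 407/8.
Numerically: ≈ 50.8750.
(This is only a lower bound; the true E[α(G)] may be larger.)

E[α(G)] ≥ 407/8 ≈ 50.8750.


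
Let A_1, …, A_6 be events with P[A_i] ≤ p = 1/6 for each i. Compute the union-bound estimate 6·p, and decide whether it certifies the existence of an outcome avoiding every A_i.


Union bound: P[∪_{i=1}^{6} A_i] ≤ Σ_i P[A_i] ≤ 6·p = 6·(1/6) = 1.
Numerically: 1 ≈ 1.00000.
Is 1 < 1? NO.
Since the bound 1 is ≥ 1, the union bound is uninformative here; it does NOT by itself certify existence.

6·p = 1 ≈ 1.00000; existence NOT certified by the union bound.


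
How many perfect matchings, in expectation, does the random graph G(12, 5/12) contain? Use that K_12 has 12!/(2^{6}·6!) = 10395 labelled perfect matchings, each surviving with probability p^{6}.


K_12 has 12!/(2^{6}·6!) = 10395 labelled perfect matchings.
For each such perfect matching H, let X_H = 1 if all 6 edges of H are present in G. Then P[X_H = 1] = p^{6} = (5/12)^{6} = 15625/2985984.
By linearity: E[X] = Σ_H E[X_H] = 10395 · p^{6} = 10395 · 15625/2985984 = 6015625/110592.
Numerically: E[X] ≈ 54.39.

E[X] = 10395 · (5/12)^{6} = 6015625/110592 ≈ 54.39.


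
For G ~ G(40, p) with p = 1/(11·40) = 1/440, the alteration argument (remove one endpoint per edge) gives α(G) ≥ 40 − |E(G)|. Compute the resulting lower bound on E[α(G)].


E[|E(G)|] = C(40, 2)·p = 780 · (1/440) = 39/22.
E[α(G)] ≥ n − E[|E(G)|] = 40 − 39/22 = 841/22.
Numerically: ≈ 38.22727.
(This is only a lower bound; the true E[α(G)] may be larger.)

E[α(G)] ≥ 841/22 ≈ 38.22727.


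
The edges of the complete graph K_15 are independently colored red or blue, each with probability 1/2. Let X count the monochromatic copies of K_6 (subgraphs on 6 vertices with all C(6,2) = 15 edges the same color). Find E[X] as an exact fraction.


Let X = Σ_S X_S over the C(15, 6) = 5005 subsets S of size 6, where X_S = 1 if the K_6 on S is monochromatic.
For a fixed S, the K_6 on S has C(6, 2) = 15 edges. P[all 15 edges red] = (1/2)^15, and likewise for blue, so P[monochromatic] = 2·(1/2)^15 = 2^{1 − 15} = 1/16384.
Summing: E[X] = C(15, 6) · 2^{1 − 15} = 5005 · 1/16384 = 5005/16384.
Numerically: E[X] ≈ 0.3055.

E[X] = C(15,6)·2^(1−C(6,2)) = 5005/16384 ≈ 0.3055.


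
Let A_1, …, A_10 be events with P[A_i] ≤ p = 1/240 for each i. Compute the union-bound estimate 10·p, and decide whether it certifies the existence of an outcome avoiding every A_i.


Union bound: P[∪_{i=1}^{10} A_i] ≤ Σ_i P[A_i] ≤ 10·p = 10·(1/240) = 1/24.
Numerically: 1/24 ≈ 0.0417.
Is 1/24 < 1? YES.
Since P[∪ A_i] ≤ 1/24 < 1, the complement has P[∩ A_i^c] ≥ 1 − 1/24 = 23/24 > 0, so some outcome avoids every A_i.

10·p = 1/24 ≈ 0.0417; existence CERTIFIED by the union bound.


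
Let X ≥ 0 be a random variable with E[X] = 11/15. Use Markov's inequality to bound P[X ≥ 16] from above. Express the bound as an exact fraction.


μ = E[X] = 11/15, a = 16.
Markov: P[X ≥ 16] ≤ μ/a = (11/15)/16 = 11/240.
Numerically: ≈ 0.046.
(Since a = 16 > μ = 0.733, the bound 11/240 is < 1 and informative.)

P[X ≥ 16] ≤ 11/240 ≈ 0.046.


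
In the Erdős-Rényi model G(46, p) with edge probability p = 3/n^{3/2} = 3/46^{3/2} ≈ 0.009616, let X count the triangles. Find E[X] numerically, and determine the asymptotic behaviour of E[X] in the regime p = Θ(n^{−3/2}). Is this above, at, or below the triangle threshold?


Number of potential triangles: C(46, 3) = 15180.
Each occurs with probability p³ ≈ (0.009616)³ ≈ 8.891060e-07.
By linearity: E[X] = C(46, 3)·p³ ≈ 15180 · 8.891060e-07 ≈ 0.0135.
Since α = 3/2 > 1, p = c/n^{3/2} = o(1/n) is below the triangle threshold p ~ 1/n. Asymptotically E[X] ~ (c³/6)·n^{3(1−α)} = (3³/6)·n^{-1.5} → 0, so by Markov's inequality G has no triangles w.h.p.

E[X] ≈ 0.0135; in regime p = Θ(1/n^{3/2}) E[X] tends to 0 (below the triangle threshold p ~ 1/n).


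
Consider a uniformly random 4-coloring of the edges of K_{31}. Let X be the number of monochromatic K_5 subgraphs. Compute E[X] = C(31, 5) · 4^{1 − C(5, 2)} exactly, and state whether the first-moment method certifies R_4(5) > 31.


E[X] = C(31, 5) · 4^{1 − 10} = 169911 · 4^{−9} = 169911/262144.
As a reduced fraction: E[X] = 169911/262144 ≈ 0.648.
Is E[X] < 1? YES.
Since E[X] < 1, there exists a 4-coloring of K_{31} with no monochromatic K_5; hence R_4(5) > 31.

E[X] = 169911/262144 ≈ 0.648; E[X] < 1, so R_4(5) > 31.


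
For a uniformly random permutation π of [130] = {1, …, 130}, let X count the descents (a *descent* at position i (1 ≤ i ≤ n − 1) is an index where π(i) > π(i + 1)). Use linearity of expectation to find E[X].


Write X = Σ X_I over i = 1, …, 129, with X_I the indicator of one descent.
There are 129 indicators.
For each fixed i, the pair (π(i), π(i+1)) is a uniformly random ordered pair of distinct values from {1, …, 130}; by symmetry P[π(i) > π(i+1)] = 1/2.
By linearity: E[X] = 129 · (1/2) = (130 − 1) · (1/2) = 129/2 ≈ 64.500.

E[X] = 129/2 = 64.500.


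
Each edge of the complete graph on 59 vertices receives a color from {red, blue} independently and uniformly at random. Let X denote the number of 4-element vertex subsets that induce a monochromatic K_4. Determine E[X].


Let X = Σ_S X_S over the C(59, 4) = 455126 subsets S of size 4, where X_S = 1 if the K_4 on S is monochromatic.
For a fixed S, the K_4 on S has C(4, 2) = 6 edges. P[all 6 edges red] = (1/2)^6, and likewise for blue, so P[monochromatic] = 2·(1/2)^6 = 2^{1 − 6} = 1/32.
By linearity: E[X] = C(59, 4) · 2^{1 − 6} = 455126 · 1/32 = 227563/16.
Numerically: E[X] ≈ 14222.6875.

E[X] = C(59,4)·2^(1−C(4,2)) = 227563/16 ≈ 14222.6875.


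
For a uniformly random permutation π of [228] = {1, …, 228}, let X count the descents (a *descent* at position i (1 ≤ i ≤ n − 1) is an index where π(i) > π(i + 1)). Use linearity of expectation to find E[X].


Write X = Σ X_I over i = 1, …, 227, with X_I the indicator of one descent.
There are 227 indicators.
For each fixed i, the pair (π(i), π(i+1)) is a uniformly random ordered pair of distinct values from {1, …, 228}; by symmetry P[π(i) > π(i+1)] = 1/2.
By linearity: E[X] = 227 · (1/2) = (228 − 1) · (1/2) = 227/2 ≈ 113.500.

E[X] = 227/2 = 113.500.


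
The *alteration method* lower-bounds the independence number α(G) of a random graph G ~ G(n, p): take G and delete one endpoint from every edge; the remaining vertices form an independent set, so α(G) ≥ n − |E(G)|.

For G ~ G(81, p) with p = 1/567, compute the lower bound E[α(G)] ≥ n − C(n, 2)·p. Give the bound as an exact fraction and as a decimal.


E[|E(G)|] = C(81, 2)·p = 3240 · (1/567) = 40/7.
E[α(G)] ≥ n − E[|E(G)|] = 81 − 40/7 = 527/7.
Numerically: ≈ 75.286.
(This is only a lower bound; the true E[α(G)] may be larger.)

E[α(G)] ≥ 527/7 ≈ 75.286.


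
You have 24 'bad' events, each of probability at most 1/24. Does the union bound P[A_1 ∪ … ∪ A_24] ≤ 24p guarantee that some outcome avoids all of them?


Union bound: P[∪_{i=1}^{24} A_i] ≤ Σ_i P[A_i] ≤ 24·p = 24·(1/24) = 1.
Numerically: 1 ≈ 1.00000.
Is 1 < 1? NO.
Since the bound 1 is ≥ 1, the union bound is uninformative here; it does NOT by itself certify existence.

24·p = 1 ≈ 1.00000; existence NOT certified by the union bound.


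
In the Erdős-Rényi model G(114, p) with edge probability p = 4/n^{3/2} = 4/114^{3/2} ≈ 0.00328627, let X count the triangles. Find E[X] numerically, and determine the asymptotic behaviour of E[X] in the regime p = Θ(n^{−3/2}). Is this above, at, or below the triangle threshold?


Number of potential triangles: C(114, 3) = 240464.
Each occurs with probability p³ ≈ (0.00328627)³ ≈ 3.54901752e-08.
By linearity: E[X] = C(114, 3)·p³ ≈ 240464 · 3.54901752e-08 ≈ 0.008534.
Since α = 3/2 > 1, p = c/n^{3/2} = o(1/n) is below the triangle threshold p ~ 1/n. Asymptotically E[X] ~ (c³/6)·n^{3(1−α)} = (4³/6)·n^{-1.5} → 0, so by Markov's inequality G has no triangles w.h.p.

E[X] ≈ 0.008534; in regime p = Θ(1/n^{3/2}) E[X] tends to 0 (below the triangle threshold p ~ 1/n).


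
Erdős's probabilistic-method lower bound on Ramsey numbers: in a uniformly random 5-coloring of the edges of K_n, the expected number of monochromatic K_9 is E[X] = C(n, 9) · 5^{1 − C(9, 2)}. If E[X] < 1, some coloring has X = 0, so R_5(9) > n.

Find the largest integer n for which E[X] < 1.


We need C(n, 9) · 5^{1 − 36} < 1, i.e. C(n, 9) < 5^{36 − 1} = 2910383045673370361328125.
Check values of n near the boundary:
  n = 2169: C(2169, 9) = 2879753360044504243499683; 2879753360044504243499683 < 2910383045673370361328125? YES
  n = 2170: C(2170, 9) = 2891746779868845075610510; 2891746779868845075610510 < 2910383045673370361328125? YES
  n = 2171: C(2171, 9) = 2903784578674959601827205; 2903784578674959601827205 < 2910383045673370361328125? YES
  n = 2172: C(2172, 9) = 2915866900084148060642020; 2915866900084148060642020 < 2910383045673370361328125? NO
  n = 2173: C(2173, 9) = 2927993888115921319674265; 2927993888115921319674265 < 2910383045673370361328125? NO
  n = 2174: C(2174, 9) = 2940165687188920530702934; 2940165687188920530702934 < 2910383045673370361328125? NO
The largest n with C(n, 9) < 2910383045673370361328125 is n = 2171 (where E[X] = 580756915734991920365441/582076609134674072265625 ≈ 0.9977). Hence R_5(9) > 2171, i.e. R_5(9) ≥ 2172.

Largest n = 2171; hence R_5(9) > 2171.


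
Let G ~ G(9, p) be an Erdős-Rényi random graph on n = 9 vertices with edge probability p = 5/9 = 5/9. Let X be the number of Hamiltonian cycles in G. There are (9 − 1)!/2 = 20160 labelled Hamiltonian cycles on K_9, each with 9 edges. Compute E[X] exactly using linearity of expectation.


K_9 has (9 − 1)!/2 = 20160 labelled Hamiltonian cycles.
For each such Hamiltonian cycle H, let X_H = 1 if all 9 edges of H are present in G. Then P[X_H = 1] = p^{9} = (5/9)^{9} = 1953125/387420489.
By linearity: E[X] = Σ_H E[X_H] = 20160 · p^{9} = 20160 · 1953125/387420489 = 4375000000/43046721.
Numerically: E[X] ≈ 101.63.

E[X] = 20160 · (5/9)^{9} = 4375000000/43046721 ≈ 101.63.


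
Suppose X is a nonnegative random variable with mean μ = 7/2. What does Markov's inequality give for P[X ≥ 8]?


μ = E[X] = 7/2, a = 8.
Markov: P[X ≥ 8] ≤ μ/a = (7/2)/8 = 7/16.
Numerically: ≈ 0.4375.
(Since a = 8 > μ = 3.5000, the bound 7/16 is < 1 and informative.)

P[X ≥ 8] ≤ 7/16 ≈ 0.4375.


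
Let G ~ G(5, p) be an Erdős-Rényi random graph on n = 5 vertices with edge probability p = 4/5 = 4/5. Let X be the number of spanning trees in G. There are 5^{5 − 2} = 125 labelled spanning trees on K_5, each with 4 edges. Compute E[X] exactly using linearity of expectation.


K_5 has 5^{5 − 2} = 125 labelled spanning trees.
For each such spanning tree H, let X_H = 1 if all 4 edges of H are present in G. Then P[X_H = 1] = p^{4} = (4/5)^{4} = 256/625.
By linearity of expectation: E[X] = Σ_H E[X_H] = 125 · p^{4} = 125 · 256/625 = 256/5.
Numerically: E[X] ≈ 51.2.

E[X] = 125 · (4/5)^{4} = 256/5 ≈ 51.2.


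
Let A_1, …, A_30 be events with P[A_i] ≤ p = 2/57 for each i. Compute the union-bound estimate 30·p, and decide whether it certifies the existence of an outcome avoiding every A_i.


Union bound: P[∪_{i=1}^{30} A_i] ≤ Σ_i P[A_i] ≤ 30·p = 30·(2/57) = 20/19.
Numerically: 20/19 ≈ 1.053.
Is 20/19 < 1? NO.
Since the bound 20/19 is ≥ 1, the union bound is uninformative here; it does NOT by itself certify existence.

30·p = 20/19 ≈ 1.053; existence NOT certified by the union bound.


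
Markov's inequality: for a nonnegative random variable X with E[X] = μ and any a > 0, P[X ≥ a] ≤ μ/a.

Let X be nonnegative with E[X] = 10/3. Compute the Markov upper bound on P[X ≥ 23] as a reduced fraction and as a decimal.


μ = E[X] = 10/3, a = 23.
Markov: P[X ≥ 23] ≤ μ/a = (10/3)/23 = 10/69.
Numerically: ≈ 0.1449.
(Since a = 23 > μ = 3.3333, the bound 10/69 is < 1 and informative.)

P[X ≥ 23] ≤ 10/69 ≈ 0.1449.


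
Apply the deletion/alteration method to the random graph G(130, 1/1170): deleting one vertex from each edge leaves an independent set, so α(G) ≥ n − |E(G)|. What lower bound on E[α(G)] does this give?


E[|E(G)|] = C(130, 2)·p = 8385 · (1/1170) = 43/6.
E[α(G)] ≥ n − E[|E(G)|] = 130 − 43/6 = 737/6.
Numerically: ≈ 122.83333.
(This is only a lower bound; the true E[α(G)] may be larger.)

E[α(G)] ≥ 737/6 ≈ 122.83333.


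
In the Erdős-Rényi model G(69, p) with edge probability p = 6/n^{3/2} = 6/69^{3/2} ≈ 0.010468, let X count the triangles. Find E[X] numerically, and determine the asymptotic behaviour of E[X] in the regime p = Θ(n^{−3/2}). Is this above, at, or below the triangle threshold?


Number of potential triangles: C(69, 3) = 52394.
Each occurs with probability p³ ≈ (0.010468)³ ≈ 1.1471834e-06.
By linearity: E[X] = C(69, 3)·p³ ≈ 52394 · 1.1471834e-06 ≈ 0.06011.
Since α = 3/2 > 1, p = c/n^{3/2} = o(1/n) is below the triangle threshold p ~ 1/n. Asymptotically E[X] ~ (c³/6)·n^{3(1−α)} = (6³/6)·n^{-1.5} → 0, so by Markov's inequality G has no triangles w.h.p.

E[X] ≈ 0.06011; in regime p = Θ(1/n^{3/2}) E[X] tends to 0 (below the triangle threshold p ~ 1/n).


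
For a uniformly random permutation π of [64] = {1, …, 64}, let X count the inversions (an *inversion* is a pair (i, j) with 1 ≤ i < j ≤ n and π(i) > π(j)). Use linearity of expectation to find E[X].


Write X = Σ X_I over the C(64, 2) = 2016 pairs i < j, with X_I the indicator of one inversion.
There are 2016 indicators.
For each fixed pair i < j, the values π(i) and π(j) are two distinct elements of {1, …, 64} in uniformly random order; by symmetry P[π(i) > π(j)] = 1/2.
By linearity: E[X] = 2016 · (1/2) = C(64, 2) · (1/2) = 2016/2 = 1008 ≈ 1008.000000.

E[X] = 1008 = 1008.000000.


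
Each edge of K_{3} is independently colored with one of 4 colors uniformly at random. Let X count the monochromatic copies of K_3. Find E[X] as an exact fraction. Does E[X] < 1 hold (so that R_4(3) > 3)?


E[X] = C(3, 3) · 4^{1 − 3} = 1 · 4^{−2} = 1/16.
As a reduced fraction: E[X] = 1/16 ≈ 0.062.
Is E[X] < 1? YES.
Since E[X] < 1, there exists a 4-coloring of K_{3} with no monochromatic K_3; hence R_4(3) > 3.

E[X] = 1/16 ≈ 0.062; E[X] < 1, so R_4(3) > 3.


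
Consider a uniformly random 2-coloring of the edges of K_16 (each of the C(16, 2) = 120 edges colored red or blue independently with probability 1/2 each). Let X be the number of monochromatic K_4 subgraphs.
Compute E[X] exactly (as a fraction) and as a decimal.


Let X = Σ_S X_S over the C(16, 4) = 1820 subsets S of size 4, where X_S = 1 if the K_4 on S is monochromatic.
For a fixed S, the K_4 on S has C(4, 2) = 6 edges. P[all 6 edges red] = (1/2)^6, and likewise for blue, so P[monochromatic] = 2·(1/2)^6 = 2^{1 − 6} = 1/32.
By linearity of expectation: E[X] = C(16, 4) · 2^{1 − 6} = 1820 · 1/32 = 455/8.
Numerically: E[X] ≈ 56.875.

E[X] = C(16,4)·2^(1−C(4,2)) = 455/8 ≈ 56.875.


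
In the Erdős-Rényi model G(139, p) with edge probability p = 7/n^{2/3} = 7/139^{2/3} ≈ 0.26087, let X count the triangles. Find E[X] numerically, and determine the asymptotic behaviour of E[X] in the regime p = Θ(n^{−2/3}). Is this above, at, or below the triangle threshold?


Number of potential triangles: C(139, 3) = 437989.
Each occurs with probability p³ ≈ (0.26087)³ ≈ 1.7752704e-02.
By linearity: E[X] = C(139, 3)·p³ ≈ 437989 · 1.7752704e-02 ≈ 7775.48921.
Since α = 2/3 < 1, p = c/n^{2/3} ≫ 1/n is above the triangle threshold p ~ 1/n. Asymptotically E[X] ~ (c³/6)·n^{3(1−α)} = (7³/6)·n^{1} → ∞; triangles are abundant w.h.p.

E[X] ≈ 7775.48921; in regime p = Θ(1/n^{2/3}) E[X] diverges (above the triangle threshold p ~ 1/n).


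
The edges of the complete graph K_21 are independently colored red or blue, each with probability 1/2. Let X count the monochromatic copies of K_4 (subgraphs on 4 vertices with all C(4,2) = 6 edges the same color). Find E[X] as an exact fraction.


Let X = Σ_S X_S over the C(21, 4) = 5985 subsets S of size 4, where X_S = 1 if the K_4 on S is monochromatic.
For a fixed S, the K_4 on S has C(4, 2) = 6 edges. P[all 6 edges red] = (1/2)^6, and likewise for blue, so P[monochromatic] = 2·(1/2)^6 = 2^{1 − 6} = 1/32.
Summing: E[X] = C(21, 4) · 2^{1 − 6} = 5985 · 1/32 = 5985/32.
Numerically: E[X] ≈ 187.031.

E[X] = C(21,4)·2^(1−C(4,2)) = 5985/32 ≈ 187.031.


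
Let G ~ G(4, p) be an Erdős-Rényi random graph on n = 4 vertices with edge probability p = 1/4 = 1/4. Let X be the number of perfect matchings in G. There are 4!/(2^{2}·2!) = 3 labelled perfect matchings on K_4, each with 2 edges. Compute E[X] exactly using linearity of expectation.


K_4 has 4!/(2^{2}·2!) = 3 labelled perfect matchings.
For each such perfect matching H, let X_H = 1 if all 2 edges of H are present in G. Then P[X_H = 1] = p^{2} = (1/4)^{2} = 1/16.
Summing the indicators: E[X] = Σ_H E[X_H] = 3 · p^{2} = 3 · 1/16 = 3/16.
Numerically: E[X] ≈ 0.1875.

E[X] = 3 · (1/4)^{2} = 3/16 ≈ 0.1875.


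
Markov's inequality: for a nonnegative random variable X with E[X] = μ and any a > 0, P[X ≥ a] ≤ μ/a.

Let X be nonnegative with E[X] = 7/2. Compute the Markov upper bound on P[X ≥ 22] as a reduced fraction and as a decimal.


μ = E[X] = 7/2, a = 22.
Markov: P[X ≥ 22] ≤ μ/a = (7/2)/22 = 7/44.
Numerically: ≈ 0.159091.
(Since a = 22 > μ = 3.500000, the bound 7/44 is < 1 and informative.)

P[X ≥ 22] ≤ 7/44 ≈ 0.159091.


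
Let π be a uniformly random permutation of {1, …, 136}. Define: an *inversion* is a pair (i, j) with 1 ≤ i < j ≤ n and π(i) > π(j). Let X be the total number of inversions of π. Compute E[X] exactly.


Write X = Σ X_I over the C(136, 2) = 9180 pairs i < j, with X_I the indicator of one inversion.
There are 9180 indicators.
For each fixed pair i < j, the values π(i) and π(j) are two distinct elements of {1, …, 136} in uniformly random order; by symmetry P[π(i) > π(j)] = 1/2.
By linearity: E[X] = 9180 · (1/2) = C(136, 2) · (1/2) = 9180/2 = 4590 ≈ 4590.000000.

E[X] = 4590 = 4590.000000.


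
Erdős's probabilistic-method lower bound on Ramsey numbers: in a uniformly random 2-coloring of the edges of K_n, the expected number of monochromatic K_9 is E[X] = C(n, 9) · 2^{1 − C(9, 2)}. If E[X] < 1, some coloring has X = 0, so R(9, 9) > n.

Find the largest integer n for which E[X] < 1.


We need C(n, 9) · 2^{1 − 36} < 1, i.e. C(n, 9) < 2^{36 − 1} = 34359738368.
Check values of n near the boundary:
  n = 63: C(63, 9) = 23667689815; 23667689815 < 34359738368? YES
  n = 64: C(64, 9) = 27540584512; 27540584512 < 34359738368? YES
  n = 65: C(65, 9) = 31966749880; 31966749880 < 34359738368? YES
  n = 66: C(66, 9) = 37014131440; 37014131440 < 34359738368? NO
  n = 67: C(67, 9) = 42757703560; 42757703560 < 34359738368? NO
The largest n with C(n, 9) < 34359738368 is n = 65 (where E[X] = 3995843735/4294967296 ≈ 0.930). Hence R(9, 9) > 65, i.e. R(9, 9) ≥ 66.

Largest n = 65; hence R(9, 9) > 65.


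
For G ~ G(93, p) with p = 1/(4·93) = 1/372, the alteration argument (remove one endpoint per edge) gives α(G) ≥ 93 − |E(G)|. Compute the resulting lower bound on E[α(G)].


E[|E(G)|] = C(93, 2)·p = 4278 · (1/372) = 23/2.
E[α(G)] ≥ n − E[|E(G)|] = 93 − 23/2 = 163/2.
Numerically: ≈ 81.50000.
(This is only a lower bound; the true E[α(G)] may be larger.)

E[α(G)] ≥ 163/2 ≈ 81.50000.


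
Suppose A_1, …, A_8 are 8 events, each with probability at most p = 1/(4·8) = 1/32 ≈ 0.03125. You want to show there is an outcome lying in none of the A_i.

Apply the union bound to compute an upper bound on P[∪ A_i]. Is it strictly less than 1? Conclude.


Union bound: P[∪_{i=1}^{8} A_i] ≤ Σ_i P[A_i] ≤ 8·p = 8·(1/32) = 1/4.
Numerically: 1/4 ≈ 0.25000.
Is 1/4 < 1? YES.
Since P[∪ A_i] ≤ 1/4 < 1, the complement has P[∩ A_i^c] ≥ 1 − 1/4 = 3/4 > 0, so some outcome avoids every A_i.

8·p = 1/4 ≈ 0.25000; existence CERTIFIED by the union bound.


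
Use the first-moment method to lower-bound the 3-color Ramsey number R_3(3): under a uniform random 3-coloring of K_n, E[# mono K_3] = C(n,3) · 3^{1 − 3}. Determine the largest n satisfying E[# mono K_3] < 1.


We need C(n, 3) · 3^{1 − 3} < 1, i.e. C(n, 3) < 3^{3 − 1} = 9.
Check values of n near the boundary:
  n = 3: C(3, 3) = 1; 1 < 9? YES
  n = 4: C(4, 3) = 4; 4 < 9? YES
  n = 5: C(5, 3) = 10; 10 < 9? NO
The largest n with C(n, 3) < 9 is n = 4 (where E[X] = 4/9 ≈ 0.44444). Hence R_3(3) > 4, i.e. R_3(3) ≥ 5.

Largest n = 4; hence R_3(3) > 4.


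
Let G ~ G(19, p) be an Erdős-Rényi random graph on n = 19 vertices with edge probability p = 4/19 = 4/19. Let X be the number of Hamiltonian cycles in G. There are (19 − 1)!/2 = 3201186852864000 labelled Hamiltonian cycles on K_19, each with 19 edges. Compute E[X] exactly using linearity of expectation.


K_19 has (19 − 1)!/2 = 3201186852864000 labelled Hamiltonian cycles.
For each such Hamiltonian cycle H, let X_H = 1 if all 19 edges of H are present in G. Then P[X_H = 1] = p^{19} = (4/19)^{19} = 274877906944/1978419655660313589123979.
Summing the indicators: E[X] = Σ_H E[X_H] = 3201186852864000 · p^{19} = 3201186852864000 · 274877906944/1978419655660313589123979 = 879935541851906811887616000/1978419655660313589123979.
Numerically: E[X] ≈ 444.8.

E[X] = 3201186852864000 · (4/19)^{19} = 879935541851906811887616000/1978419655660313589123979 ≈ 444.8.


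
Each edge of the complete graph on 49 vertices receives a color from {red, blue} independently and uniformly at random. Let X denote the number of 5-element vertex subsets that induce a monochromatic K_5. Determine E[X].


Let X = Σ_S X_S over the C(49, 5) = 1906884 subsets S of size 5, where X_S = 1 if the K_5 on S is monochromatic.
For a fixed S, the K_5 on S has C(5, 2) = 10 edges. P[all 10 edges red] = (1/2)^10, and likewise for blue, so P[monochromatic] = 2·(1/2)^10 = 2^{1 − 10} = 1/512.
By linearity of expectation: E[X] = C(49, 5) · 2^{1 − 10} = 1906884 · 1/512 = 476721/128.
Numerically: E[X] ≈ 3724.38281.

E[X] = C(49,5)·2^(1−C(5,2)) = 476721/128 ≈ 3724.38281.


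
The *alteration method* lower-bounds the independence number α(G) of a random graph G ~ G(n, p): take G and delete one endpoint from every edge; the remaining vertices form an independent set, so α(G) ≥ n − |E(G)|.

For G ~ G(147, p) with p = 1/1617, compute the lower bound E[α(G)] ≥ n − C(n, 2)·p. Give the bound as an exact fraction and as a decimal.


E[|E(G)|] = C(147, 2)·p = 10731 · (1/1617) = 73/11.
E[α(G)] ≥ n − E[|E(G)|] = 147 − 73/11 = 1544/11.
Numerically: ≈ 140.363636.
(This is only a lower bound; the true E[α(G)] may be larger.)

E[α(G)] ≥ 1544/11 ≈ 140.363636.


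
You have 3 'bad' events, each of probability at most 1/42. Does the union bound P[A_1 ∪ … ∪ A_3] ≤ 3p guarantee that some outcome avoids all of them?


Union bound: P[∪_{i=1}^{3} A_i] ≤ Σ_i P[A_i] ≤ 3·p = 3·(1/42) = 1/14.
Numerically: 1/14 ≈ 0.071.
Is 1/14 < 1? YES.
Since P[∪ A_i] ≤ 1/14 < 1, the complement has P[∩ A_i^c] ≥ 1 − 1/14 = 13/14 > 0, so some outcome avoids every A_i.

3·p = 1/14 ≈ 0.071; existence CERTIFIED by the union bound.


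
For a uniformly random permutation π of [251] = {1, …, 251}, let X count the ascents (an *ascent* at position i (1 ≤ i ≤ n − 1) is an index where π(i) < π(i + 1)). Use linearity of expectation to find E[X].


Write X = Σ X_I over i = 1, …, 250, with X_I the indicator of one ascent.
There are 250 indicators.
For each fixed i, the pair (π(i), π(i+1)) is a uniformly random ordered pair of distinct values from {1, …, 251}; by symmetry P[π(i) < π(i+1)] = 1/2.
By linearity: E[X] = 250 · (1/2) = (251 − 1) · (1/2) = 125 ≈ 125.00000.

E[X] = 125 = 125.00000.


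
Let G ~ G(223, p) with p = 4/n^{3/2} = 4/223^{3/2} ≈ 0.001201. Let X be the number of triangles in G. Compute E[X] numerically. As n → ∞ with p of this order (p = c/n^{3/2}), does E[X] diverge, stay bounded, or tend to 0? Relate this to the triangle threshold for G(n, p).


Number of potential triangles: C(223, 3) = 1823471.
Each occurs with probability p³ ≈ (0.001201)³ ≈ 1.733038e-09.
By linearity: E[X] = C(223, 3)·p³ ≈ 1823471 · 1.733038e-09 ≈ 0.0032.
Since α = 3/2 > 1, p = c/n^{3/2} = o(1/n) is below the triangle threshold p ~ 1/n. Asymptotically E[X] ~ (c³/6)·n^{3(1−α)} = (4³/6)·n^{-1.5} → 0, so by Markov's inequality G has no triangles w.h.p.

E[X] ≈ 0.0032; in regime p = Θ(1/n^{3/2}) E[X] tends to 0 (below the triangle threshold p ~ 1/n).


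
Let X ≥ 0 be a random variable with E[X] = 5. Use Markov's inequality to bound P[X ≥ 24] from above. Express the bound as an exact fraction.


μ = E[X] = 5, a = 24.
Markov: P[X ≥ 24] ≤ μ/a = (5)/24 = 5/24.
Numerically: ≈ 0.2083.
(Since a = 24 > μ = 5.0000, the bound 5/24 is < 1 and informative.)

P[X ≥ 24] ≤ 5/24 ≈ 0.2083.


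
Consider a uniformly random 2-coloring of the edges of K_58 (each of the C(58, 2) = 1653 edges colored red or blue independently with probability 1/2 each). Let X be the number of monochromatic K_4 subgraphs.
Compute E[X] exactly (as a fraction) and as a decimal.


Let X = Σ_S X_S over the C(58, 4) = 424270 subsets S of size 4, where X_S = 1 if the K_4 on S is monochromatic.
For a fixed S, the K_4 on S has C(4, 2) = 6 edges. P[all 6 edges red] = (1/2)^6, and likewise for blue, so P[monochromatic] = 2·(1/2)^6 = 2^{1 − 6} = 1/32.
Summing: E[X] = C(58, 4) · 2^{1 − 6} = 424270 · 1/32 = 212135/16.
Numerically: E[X] ≈ 13258.438.

E[X] = C(58,4)·2^(1−C(4,2)) = 212135/16 ≈ 13258.438.


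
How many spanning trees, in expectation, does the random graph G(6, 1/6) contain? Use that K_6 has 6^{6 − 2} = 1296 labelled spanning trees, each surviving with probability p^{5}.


K_6 has 6^{6 − 2} = 1296 labelled spanning trees.
For each such spanning tree H, let X_H = 1 if all 5 edges of H are present in G. Then P[X_H = 1] = p^{5} = (1/6)^{5} = 1/7776.
Summing the indicators: E[X] = Σ_H E[X_H] = 1296 · p^{5} = 1296 · 1/7776 = 1/6.
Numerically: E[X] ≈ 0.166667.

E[X] = 1296 · (1/6)^{5} = 1/6 ≈ 0.166667.


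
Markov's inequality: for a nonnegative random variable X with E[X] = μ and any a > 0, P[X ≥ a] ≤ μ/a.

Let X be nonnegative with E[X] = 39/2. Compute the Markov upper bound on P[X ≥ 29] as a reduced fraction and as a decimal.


μ = E[X] = 39/2, a = 29.
Markov: P[X ≥ 29] ≤ μ/a = (39/2)/29 = 39/58.
Numerically: ≈ 0.67241.
(Since a = 29 > μ = 19.50000, the bound 39/58 is < 1 and informative.)

P[X ≥ 29] ≤ 39/58 ≈ 0.67241.
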